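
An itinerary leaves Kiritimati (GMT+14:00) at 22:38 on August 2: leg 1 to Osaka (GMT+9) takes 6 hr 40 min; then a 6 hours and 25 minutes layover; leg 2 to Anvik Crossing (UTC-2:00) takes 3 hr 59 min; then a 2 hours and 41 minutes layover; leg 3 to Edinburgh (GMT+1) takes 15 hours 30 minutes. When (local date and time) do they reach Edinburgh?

Convert departure to UTC: 22:38 − 14:00 = 08:38 UTC on Aug 2.
Add 6 hours and 40 minutes leg 1 → 15:18 UTC.
Add 6 hours 25 minutes layover in Osaka → 21:43 UTC.
Add 3 hours 59 minutes leg 2 → 01:42 UTC (Aug 3).
Add 2 hours 41 minutes layover in Anvik Crossing → 04:23 UTC.
Add 15 hours 30 minutes leg 3 → 19:53 UTC.
Edinburgh is UTC+1:00, so local arrival = 19:53 + 1:00 = 20:53 on Aug 3.

20:53 on Aug 3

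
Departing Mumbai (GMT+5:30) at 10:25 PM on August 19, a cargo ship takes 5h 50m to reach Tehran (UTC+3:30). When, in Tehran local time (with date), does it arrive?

2:15 AM on August 20

Convert departure to UTC: 10:25 PM − 5:30 = 4:55 PM UTC on Aug 19.
Add 5 hours 50 minutes travel time → 10:45 PM UTC.
Tehran is UTC+3:30, so local arrival = 10:45 PM + 3:30 = 2:15 AM on Aug 20.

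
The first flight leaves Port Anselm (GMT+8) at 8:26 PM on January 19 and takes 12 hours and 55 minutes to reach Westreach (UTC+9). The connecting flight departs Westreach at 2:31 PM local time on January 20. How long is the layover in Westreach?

4 hours 10 minutes

Convert departure to UTC: 8:26 PM − 8:00 = 12:26 PM UTC on Jan 19.
Add 12 hours and 55 minutes flight time → 1:21 AM UTC (Jan 20).
Westreach is UTC+9:00, so local arrival = 1:21 AM + 9:00 = 10:21 AM on Jan 20.
Layover = 2:31 PM − 10:21 AM = 4 hours 10 minutes.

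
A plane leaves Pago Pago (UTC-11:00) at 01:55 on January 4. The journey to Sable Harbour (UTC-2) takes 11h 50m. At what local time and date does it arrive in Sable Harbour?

Convert departure to UTC: 01:55 + 11:00 = 12:55 UTC on Jan 4.
Add 11 hours and 50 minutes travel time → 00:45 UTC (Jan 5).
Sable Harbour is UTC−2:00, so local arrival = 00:45 − 2:00 = 22:45 on Jan 4.

22:45 on January 4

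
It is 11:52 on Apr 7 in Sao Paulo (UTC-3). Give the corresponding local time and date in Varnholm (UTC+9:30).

Varnholm is 12:30 ahead of Sao Paulo.
Shift by the zone difference: 11:52 + 12:30 = 00:22 on Apr 8 in Varnholm.

00:22 on April 8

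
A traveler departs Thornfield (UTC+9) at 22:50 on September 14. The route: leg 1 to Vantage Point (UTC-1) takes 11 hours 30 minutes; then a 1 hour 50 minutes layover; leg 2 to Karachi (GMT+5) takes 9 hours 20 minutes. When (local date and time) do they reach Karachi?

17:30 on September 15

Convert departure to UTC: 22:50 − 9:00 = 13:50 UTC on Sep 14.
Add 11 hours 30 minutes leg 1 → 01:20 UTC (Sep 15).
Add 1 hour 50 minutes layover in Vantage Point → 03:10 UTC.
Add 9 hours 20 minutes leg 2 → 12:30 UTC.
Karachi is UTC+5:00, so local arrival = 12:30 + 5:00 = 17:30 on Sep 15.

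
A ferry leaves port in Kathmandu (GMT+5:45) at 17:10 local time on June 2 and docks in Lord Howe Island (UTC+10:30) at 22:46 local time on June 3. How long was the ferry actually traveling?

24 hours 51 minutes

Departure in UTC: 17:10 − 5:45 = 11:25 on Jun 2.
Arrival in UTC: 22:46 − 10:30 = 12:16 on Jun 3.
Elapsed = 12:16 − 11:25 (+1 day) = 24 hours 51 minutes.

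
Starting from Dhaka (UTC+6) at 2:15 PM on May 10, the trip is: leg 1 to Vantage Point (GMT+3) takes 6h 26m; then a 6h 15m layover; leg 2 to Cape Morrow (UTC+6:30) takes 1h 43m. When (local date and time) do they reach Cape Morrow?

Convert departure to UTC: 2:15 PM − 6:00 = 8:15 AM UTC on May 10.
Add 6 hours and 26 minutes leg 1 → 2:41 PM UTC.
Add 6 hours 15 minutes layover in Vantage Point → 8:56 PM UTC.
Add 1 hour 43 minutes leg 2 → 10:39 PM UTC.
Cape Morrow is UTC+6:30, so local arrival = 10:39 PM + 6:30 = 5:09 AM on May 11.

5:09 AM on May 11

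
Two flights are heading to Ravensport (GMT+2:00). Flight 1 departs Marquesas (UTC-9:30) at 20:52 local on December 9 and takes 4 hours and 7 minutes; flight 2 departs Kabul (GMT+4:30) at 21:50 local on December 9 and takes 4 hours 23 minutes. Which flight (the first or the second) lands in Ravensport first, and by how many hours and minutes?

the second, by 12 hours 46 minutes

Flight 1 in UTC: 20:52 + 9:30 = 06:22 on Dec 10.
+4 hours and 7 minutes → arrive 10:29 UTC on Dec 10.
Flight 2 in UTC: 21:50 − 4:30 = 17:20 on Dec 9.
+4 hours and 23 minutes → arrive 21:43 UTC on Dec 9.
Flight 2 lands earlier by 12 hours 46 minutes.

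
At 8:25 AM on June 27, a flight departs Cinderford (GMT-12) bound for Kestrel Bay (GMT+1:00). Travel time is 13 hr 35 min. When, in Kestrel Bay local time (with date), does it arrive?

Convert departure to UTC: 8:25 AM + 12:00 = 8:25 PM UTC on Jun 27.
Add 13 hours and 35 minutes travel time → 10:00 AM UTC (Jun 28).
Kestrel Bay is UTC+1:00, so local arrival = 10:00 AM + 1:00 = 11:00 AM on Jun 28.

11:00 AM on June 28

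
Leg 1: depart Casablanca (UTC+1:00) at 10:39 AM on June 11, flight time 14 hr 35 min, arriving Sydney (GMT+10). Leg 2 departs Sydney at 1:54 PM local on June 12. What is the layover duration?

Convert departure to UTC: 10:39 AM − 1:00 = 9:39 AM UTC on Jun 11.
Add 14 hours 35 minutes flight time → 12:14 AM UTC (Jun 12).
Sydney is UTC+10:00, so local arrival = 12:14 AM + 10:00 = 10:14 AM on Jun 12.
Layover = 1:54 PM − 10:14 AM = 3 hours 40 minutes.

3 hours 40 minutes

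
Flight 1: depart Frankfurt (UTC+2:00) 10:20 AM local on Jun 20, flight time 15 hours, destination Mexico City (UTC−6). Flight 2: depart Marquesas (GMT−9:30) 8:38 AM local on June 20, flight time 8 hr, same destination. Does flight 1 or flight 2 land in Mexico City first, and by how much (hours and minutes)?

Flight 1 in UTC: 10:20 AM − 2:00 = 8:20 AM on Jun 20.
+15 hours → arrive 11:20 PM UTC on Jun 20.
Flight 2 in UTC: 8:38 AM + 9:30 = 6:08 PM on Jun 20.
+8 hours → arrive 2:08 AM UTC on Jun 21.
Flight 1 lands earlier by 2 hours 48 minutes.

the first, by 2 hours 48 minutes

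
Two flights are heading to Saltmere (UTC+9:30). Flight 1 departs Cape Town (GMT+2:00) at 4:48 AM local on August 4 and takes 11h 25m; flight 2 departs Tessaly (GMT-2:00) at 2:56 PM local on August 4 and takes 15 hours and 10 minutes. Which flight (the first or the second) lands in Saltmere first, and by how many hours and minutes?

Flight 1 in UTC: 4:48 AM − 2:00 = 2:48 AM on Aug 4.
+11 hours and 25 minutes → arrive 2:13 PM UTC on Aug 4.
Flight 2 in UTC: 2:56 PM + 2:00 = 4:56 PM on Aug 4.
+15 hours 10 minutes → arrive 8:06 AM UTC on Aug 5.
Flight 1 lands earlier by 17 hours 53 minutes.

the first, by 17 hours 53 minutes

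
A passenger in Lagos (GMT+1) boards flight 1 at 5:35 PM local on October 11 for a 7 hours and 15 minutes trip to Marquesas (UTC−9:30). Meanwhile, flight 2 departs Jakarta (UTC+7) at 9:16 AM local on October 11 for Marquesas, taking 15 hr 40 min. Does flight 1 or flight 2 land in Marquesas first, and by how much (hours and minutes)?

the second, by 5 hours 54 minutes

Flight 1 in UTC: 5:35 PM − 1:00 = 4:35 PM on Oct 11.
+7 hours 15 minutes → arrive 11:50 PM UTC on Oct 11.
Flight 2 in UTC: 9:16 AM − 7:00 = 2:16 AM on Oct 11.
+15 hours 40 minutes → arrive 5:56 PM UTC on Oct 11.
Flight 2 lands earlier by 5 hours 54 minutes.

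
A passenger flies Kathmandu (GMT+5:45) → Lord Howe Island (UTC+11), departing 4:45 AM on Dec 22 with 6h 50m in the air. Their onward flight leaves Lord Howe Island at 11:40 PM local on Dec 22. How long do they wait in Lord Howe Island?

Convert departure to UTC: 4:45 AM − 5:45 = 11:00 PM UTC on Dec 21.
Add 6 hours and 50 minutes flight time → 5:50 AM UTC (Dec 22).
Lord Howe Island is UTC+11:00, so local arrival = 5:50 AM + 11:00 = 4:50 PM on Dec 22.
Layover = 11:40 PM − 4:50 PM = 6 hours 50 minutes.

6 hours 50 minutes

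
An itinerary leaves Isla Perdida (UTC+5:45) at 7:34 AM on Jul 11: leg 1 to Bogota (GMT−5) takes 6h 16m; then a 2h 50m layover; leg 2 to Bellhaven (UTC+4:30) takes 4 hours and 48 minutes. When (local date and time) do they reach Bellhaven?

Convert departure to UTC: 7:34 AM − 5:45 = 1:49 AM UTC on Jul 11.
Add 6 hours and 16 minutes leg 1 → 8:05 AM UTC.
Add 2 hours and 50 minutes layover in Bogota → 10:55 AM UTC.
Add 4 hours 48 minutes leg 2 → 3:43 PM UTC.
Bellhaven is UTC+4:30, so local arrival = 3:43 PM + 4:30 = 8:13 PM on Jul 11.

8:13 PM on July 11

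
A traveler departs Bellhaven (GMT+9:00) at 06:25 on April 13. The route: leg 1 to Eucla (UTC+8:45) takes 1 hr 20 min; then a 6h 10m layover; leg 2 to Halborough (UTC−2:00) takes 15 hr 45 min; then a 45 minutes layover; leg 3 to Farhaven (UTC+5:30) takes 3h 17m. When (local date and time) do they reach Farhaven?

Convert departure to UTC: 06:25 − 9:00 = 21:25 UTC on Apr 12.
Add 1 hour and 20 minutes leg 1 → 22:45 UTC.
Add 6 hours 10 minutes layover in Eucla → 04:55 UTC (Apr 13).
Add 15 hours 45 minutes leg 2 → 20:40 UTC.
Add 45 minutes layover in Halborough → 21:25 UTC.
Add 3 hours and 17 minutes leg 3 → 00:42 UTC (Apr 14).
Farhaven is UTC+5:30, so local arrival = 00:42 + 5:30 = 06:12 on Apr 14.

06:12 on April 14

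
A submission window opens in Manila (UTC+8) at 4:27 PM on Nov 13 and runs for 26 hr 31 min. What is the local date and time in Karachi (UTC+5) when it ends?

3:58 PM on Nov 14

Karachi is 3:00 behind Manila.
After 26 hours and 31 minutes it is 6:58 PM (Nov 14) in Manila.
Shift by the zone difference: 6:58 PM − 3:00 = 3:58 PM on Nov 14 in Karachi.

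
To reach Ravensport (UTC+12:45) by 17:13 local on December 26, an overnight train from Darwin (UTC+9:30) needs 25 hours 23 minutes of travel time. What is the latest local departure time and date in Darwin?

12:35 on December 25

Target arrival in UTC: 17:13 − 12:45 = 04:28 on Dec 26.
Subtract 25 hours and 23 minutes → departure 03:05 UTC on Dec 25.
Darwin is UTC+9:30: 03:05 + 9:30 = 12:35 on Dec 25.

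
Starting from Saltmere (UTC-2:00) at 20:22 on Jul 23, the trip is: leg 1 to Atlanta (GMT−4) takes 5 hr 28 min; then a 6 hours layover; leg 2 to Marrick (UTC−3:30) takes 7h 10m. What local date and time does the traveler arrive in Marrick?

Convert departure to UTC: 20:22 + 2:00 = 22:22 UTC on Jul 23.
Add 5 hours 28 minutes leg 1 → 03:50 UTC (Jul 24).
Add 6 hours layover in Atlanta → 09:50 UTC.
Add 7 hours and 10 minutes leg 2 → 17:00 UTC.
Marrick is UTC−3:30, so local arrival = 17:00 − 3:30 = 13:30 on Jul 24.

13:30 on Jul 24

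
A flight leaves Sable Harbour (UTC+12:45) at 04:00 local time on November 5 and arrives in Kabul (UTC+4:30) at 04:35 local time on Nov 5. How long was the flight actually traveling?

8 hours 50 minutes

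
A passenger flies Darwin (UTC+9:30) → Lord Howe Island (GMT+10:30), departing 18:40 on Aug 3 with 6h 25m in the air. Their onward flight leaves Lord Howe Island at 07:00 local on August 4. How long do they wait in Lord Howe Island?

4 hours 55 minutes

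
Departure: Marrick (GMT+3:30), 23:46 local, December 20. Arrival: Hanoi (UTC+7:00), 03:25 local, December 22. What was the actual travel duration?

24 hours 9 minutes

Departure in UTC: 23:46 − 3:30 = 20:16 on Dec 20.
Arrival in UTC: 03:25 − 7:00 = 20:25 on Dec 21.
Elapsed = 20:25 − 20:16 (+1 day) = 24 hours 9 minutes.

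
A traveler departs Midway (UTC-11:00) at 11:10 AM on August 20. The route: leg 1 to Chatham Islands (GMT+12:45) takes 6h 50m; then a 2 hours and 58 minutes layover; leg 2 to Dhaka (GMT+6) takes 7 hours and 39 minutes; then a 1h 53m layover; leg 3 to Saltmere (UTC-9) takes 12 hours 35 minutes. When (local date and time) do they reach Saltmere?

Convert departure to UTC: 11:10 AM + 11:00 = 10:10 PM UTC on Aug 20.
Add 6 hours 50 minutes leg 1 → 5:00 AM UTC (Aug 21).
Add 2 hours and 58 minutes layover in Chatham Islands → 7:58 AM UTC.
Add 7 hours and 39 minutes leg 2 → 3:37 PM UTC.
Add 1 hour 53 minutes layover in Dhaka → 5:30 PM UTC.
Add 12 hours and 35 minutes leg 3 → 6:05 AM UTC (Aug 22).
Saltmere is UTC−9:00, so local arrival = 6:05 AM − 9:00 = 9:05 PM on Aug 21.

9:05 PM on August 21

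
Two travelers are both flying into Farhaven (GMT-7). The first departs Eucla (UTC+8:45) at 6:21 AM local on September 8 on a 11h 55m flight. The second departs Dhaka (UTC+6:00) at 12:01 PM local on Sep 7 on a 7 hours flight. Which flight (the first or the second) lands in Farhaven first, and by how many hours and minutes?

the second, by 20 hours 30 minutes

Flight 1 in UTC: 6:21 AM − 8:45 = 9:36 PM on Sep 7.
+11 hours and 55 minutes → arrive 9:31 AM UTC on Sep 8.
Flight 2 in UTC: 12:01 PM − 6:00 = 6:01 AM on Sep 7.
+7 hours → arrive 1:01 PM UTC on Sep 7.
Flight 2 lands earlier by 20 hours 30 minutes.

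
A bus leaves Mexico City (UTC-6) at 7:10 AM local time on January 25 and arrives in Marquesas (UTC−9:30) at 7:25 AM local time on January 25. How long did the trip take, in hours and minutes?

Departure in UTC: 7:10 AM + 6:00 = 1:10 PM on Jan 25.
Arrival in UTC: 7:25 AM + 9:30 = 4:55 PM on Jan 25.
Elapsed = 4:55 PM − 1:10 PM = 3 hours 45 minutes.

3 hours 45 minutes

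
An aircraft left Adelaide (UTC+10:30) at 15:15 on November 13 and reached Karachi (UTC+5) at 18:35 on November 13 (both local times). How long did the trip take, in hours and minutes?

Departure in UTC: 15:15 − 10:30 = 04:45 on Nov 13.
Arrival in UTC: 18:35 − 5:00 = 13:35 on Nov 13.
Elapsed = 13:35 − 04:45 = 8 hours 50 minutes.

8 hours 50 minutes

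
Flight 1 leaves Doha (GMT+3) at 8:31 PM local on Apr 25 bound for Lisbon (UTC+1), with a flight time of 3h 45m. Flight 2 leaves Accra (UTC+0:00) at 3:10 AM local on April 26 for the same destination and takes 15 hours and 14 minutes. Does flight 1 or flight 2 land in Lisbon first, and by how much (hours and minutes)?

the first, by 21 hours 8 minutes

Flight 1 in UTC: 8:31 PM − 3:00 = 5:31 PM on Apr 25.
+3 hours 45 minutes → arrive 9:16 PM UTC on Apr 25.
Flight 2 departs at 3:10 AM UTC (Apr 26).
+15 hours 14 minutes → arrive 6:24 PM UTC on Apr 26.
Flight 1 lands earlier by 21 hours 8 minutes.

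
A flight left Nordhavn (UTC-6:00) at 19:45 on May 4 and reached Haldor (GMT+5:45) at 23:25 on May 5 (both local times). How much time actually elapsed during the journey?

15 hours 55 minutes

Haldor is 11:45 ahead of Nordhavn.
Clock-face elapsed time (ignoring zones) is 27 hours 40 minutes.
Actual elapsed = 27 hours 40 minutes − 11:45 = 15 hours 55 minutes.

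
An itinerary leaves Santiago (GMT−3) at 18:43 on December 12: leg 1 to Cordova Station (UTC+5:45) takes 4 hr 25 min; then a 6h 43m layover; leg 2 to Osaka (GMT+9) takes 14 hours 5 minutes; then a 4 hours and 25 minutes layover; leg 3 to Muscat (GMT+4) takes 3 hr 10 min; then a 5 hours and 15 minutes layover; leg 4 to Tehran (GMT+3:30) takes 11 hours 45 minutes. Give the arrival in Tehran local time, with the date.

03:01 on December 15

Convert departure to UTC: 18:43 + 3:00 = 21:43 UTC on Dec 12.
Add 4 hours 25 minutes leg 1 → 02:08 UTC (Dec 13).
Add 6 hours 43 minutes layover in Cordova Station → 08:51 UTC.
Add 14 hours 5 minutes leg 2 → 22:56 UTC.
Add 4 hours and 25 minutes layover in Osaka → 03:21 UTC (Dec 14).
Add 3 hours 10 minutes leg 3 → 06:31 UTC.
Add 5 hours 15 minutes layover in Muscat → 11:46 UTC.
Add 11 hours and 45 minutes leg 4 → 23:31 UTC.
Tehran is UTC+3:30, so local arrival = 23:31 + 3:30 = 03:01 on Dec 15.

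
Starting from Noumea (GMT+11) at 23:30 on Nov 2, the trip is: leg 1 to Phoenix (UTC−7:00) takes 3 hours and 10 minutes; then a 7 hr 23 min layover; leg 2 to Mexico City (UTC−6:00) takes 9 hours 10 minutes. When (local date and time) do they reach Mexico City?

02:13 on Nov 3

Convert departure to UTC: 23:30 − 11:00 = 12:30 UTC on Nov 2.
Add 3 hours and 10 minutes leg 1 → 15:40 UTC.
Add 7 hours 23 minutes layover in Phoenix → 23:03 UTC.
Add 9 hours and 10 minutes leg 2 → 08:13 UTC (Nov 3).
Mexico City is UTC−6:00, so local arrival = 08:13 − 6:00 = 02:13 on Nov 3.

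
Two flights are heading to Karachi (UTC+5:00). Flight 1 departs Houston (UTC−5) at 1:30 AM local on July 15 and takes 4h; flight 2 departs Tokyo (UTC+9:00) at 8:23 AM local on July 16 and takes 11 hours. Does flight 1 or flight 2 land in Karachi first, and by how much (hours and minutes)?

Flight 1 in UTC: 1:30 AM + 5:00 = 6:30 AM on Jul 15.
+4 hours → arrive 10:30 AM UTC on Jul 15.
Flight 2 in UTC: 8:23 AM − 9:00 = 11:23 PM on Jul 15.
+11 hours → arrive 10:23 AM UTC on Jul 16.
Flight 1 lands earlier by 23 hours 53 minutes.

the first, by 23 hours 53 minutes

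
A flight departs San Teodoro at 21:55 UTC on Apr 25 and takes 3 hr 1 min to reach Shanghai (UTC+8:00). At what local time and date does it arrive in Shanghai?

08:56 on April 26

Departure is given in UTC: 21:55 on Apr 25.
Add 3 hours 1 minute → 00:56 UTC (Apr 26).
Shanghai is UTC+8:00: 00:56 + 8:00 = 08:56 on Apr 26.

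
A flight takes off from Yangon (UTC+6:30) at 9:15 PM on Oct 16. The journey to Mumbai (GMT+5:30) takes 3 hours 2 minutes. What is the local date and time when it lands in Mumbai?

11:17 PM on October 16

Convert departure to UTC: 9:15 PM − 6:30 = 2:45 PM UTC on Oct 16.
Add 3 hours and 2 minutes travel time → 5:47 PM UTC.
Mumbai is UTC+5:30, so local arrival = 5:47 PM + 5:30 = 11:17 PM on Oct 16.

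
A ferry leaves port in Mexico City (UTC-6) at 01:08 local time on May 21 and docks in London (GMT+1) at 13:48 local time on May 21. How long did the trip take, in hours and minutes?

Departure in UTC: 01:08 + 6:00 = 07:08 on May 21.
Arrival in UTC: 13:48 − 1:00 = 12:48 on May 21.
Elapsed = 12:48 − 07:08 = 5 hours 40 minutes.

5 hours 40 minutes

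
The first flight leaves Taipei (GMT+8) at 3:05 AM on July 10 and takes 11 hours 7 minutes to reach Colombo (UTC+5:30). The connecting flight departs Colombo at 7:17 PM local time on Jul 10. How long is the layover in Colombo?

7 hours 35 minutes

Convert departure to UTC: 3:05 AM − 8:00 = 7:05 PM UTC on Jul 9.
Add 11 hours 7 minutes flight time → 6:12 AM UTC (Jul 10).
Colombo is UTC+5:30, so local arrival = 6:12 AM + 5:30 = 11:42 AM on Jul 10.
Layover = 7:17 PM − 11:42 AM = 7 hours 35 minutes.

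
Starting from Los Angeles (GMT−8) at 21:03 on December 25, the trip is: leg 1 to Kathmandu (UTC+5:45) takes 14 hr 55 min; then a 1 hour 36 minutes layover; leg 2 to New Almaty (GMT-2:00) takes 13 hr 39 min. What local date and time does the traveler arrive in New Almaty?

Convert departure to UTC: 21:03 + 8:00 = 05:03 UTC on Dec 26.
Add 14 hours 55 minutes leg 1 → 19:58 UTC.
Add 1 hour and 36 minutes layover in Kathmandu → 21:34 UTC.
Add 13 hours 39 minutes leg 2 → 11:13 UTC (Dec 27).
New Almaty is UTC−2:00, so local arrival = 11:13 − 2:00 = 09:13 on Dec 27.

09:13 on December 27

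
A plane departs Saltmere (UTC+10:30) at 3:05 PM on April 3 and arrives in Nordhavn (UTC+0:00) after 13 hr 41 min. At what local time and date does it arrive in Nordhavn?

Nordhavn is 10:30 behind Saltmere.
After 13 hours and 41 minutes it is 4:46 AM (Apr 4) in Saltmere.
Shift by the zone difference: 4:46 AM − 10:30 = 6:16 PM on Apr 3 in Nordhavn.

6:16 PM on Apr 3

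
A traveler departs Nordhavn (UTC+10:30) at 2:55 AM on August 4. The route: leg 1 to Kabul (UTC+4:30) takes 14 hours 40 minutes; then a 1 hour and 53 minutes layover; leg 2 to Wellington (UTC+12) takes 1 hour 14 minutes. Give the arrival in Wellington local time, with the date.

10:12 PM on Aug 4

Convert departure to UTC: 2:55 AM − 10:30 = 4:25 PM UTC on Aug 3.
Add 14 hours 40 minutes leg 1 → 7:05 AM UTC (Aug 4).
Add 1 hour and 53 minutes layover in Kabul → 8:58 AM UTC.
Add 1 hour and 14 minutes leg 2 → 10:12 AM UTC.
Wellington is UTC+12:00, so local arrival = 10:12 AM + 12:00 = 10:12 PM on Aug 4.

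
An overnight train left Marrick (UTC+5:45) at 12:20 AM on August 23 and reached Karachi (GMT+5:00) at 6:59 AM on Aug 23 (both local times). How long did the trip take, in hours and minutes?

Karachi is 0:45 behind Marrick.
Clock-face elapsed time (ignoring zones) is 6 hours 39 minutes.
Actual elapsed = 6 hours 39 minutes + 0:45 = 7 hours 24 minutes.

7 hours 24 minutes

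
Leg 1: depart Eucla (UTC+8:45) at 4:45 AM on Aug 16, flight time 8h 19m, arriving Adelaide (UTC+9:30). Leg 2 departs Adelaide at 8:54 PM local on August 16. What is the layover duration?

7 hours 5 minutes

Convert departure to UTC: 4:45 AM − 8:45 = 8:00 PM UTC on Aug 15.
Add 8 hours 19 minutes flight time → 4:19 AM UTC (Aug 16).
Adelaide is UTC+9:30, so local arrival = 4:19 AM + 9:30 = 1:49 PM on Aug 16.
Layover = 8:54 PM − 1:49 PM = 7 hours 5 minutes.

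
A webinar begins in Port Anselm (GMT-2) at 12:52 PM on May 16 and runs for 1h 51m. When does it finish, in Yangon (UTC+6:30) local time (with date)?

Convert start to UTC: 12:52 PM + 2:00 = 2:52 PM UTC on May 16.
Add 1 hour 51 minutes duration → 4:43 PM UTC.
Yangon is UTC+6:30, so local end time = 4:43 PM + 6:30 = 11:13 PM on May 16.

11:13 PM on May 16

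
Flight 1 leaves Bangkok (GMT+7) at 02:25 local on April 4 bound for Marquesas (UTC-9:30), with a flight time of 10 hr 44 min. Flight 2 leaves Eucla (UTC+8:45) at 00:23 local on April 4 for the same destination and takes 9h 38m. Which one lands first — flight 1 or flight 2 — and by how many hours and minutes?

the second, by 4 hours 53 minutes

Flight 1 in UTC: 02:25 − 7:00 = 19:25 on Apr 3.
+10 hours and 44 minutes → arrive 06:09 UTC on Apr 4.
Flight 2 in UTC: 00:23 − 8:45 = 15:38 on Apr 3.
+9 hours 38 minutes → arrive 01:16 UTC on Apr 4.
Flight 2 lands earlier by 4 hours 53 minutes.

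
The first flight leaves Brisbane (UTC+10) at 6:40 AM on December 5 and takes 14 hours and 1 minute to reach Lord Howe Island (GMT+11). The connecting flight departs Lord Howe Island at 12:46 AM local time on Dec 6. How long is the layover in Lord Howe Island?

Convert departure to UTC: 6:40 AM − 10:00 = 8:40 PM UTC on Dec 4.
Add 14 hours and 1 minute flight time → 10:41 AM UTC (Dec 5).
Lord Howe Island is UTC+11:00, so local arrival = 10:41 AM + 11:00 = 9:41 PM on Dec 5.
Layover = 12:46 AM − 9:41 PM (+1 day) = 3 hours 5 minutes.

3 hours 5 minutes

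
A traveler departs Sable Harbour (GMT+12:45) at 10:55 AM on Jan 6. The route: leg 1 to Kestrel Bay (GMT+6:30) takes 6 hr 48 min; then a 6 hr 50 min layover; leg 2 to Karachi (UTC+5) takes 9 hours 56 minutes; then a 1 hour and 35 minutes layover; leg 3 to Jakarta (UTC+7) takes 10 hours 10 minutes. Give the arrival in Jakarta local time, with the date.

Convert departure to UTC: 10:55 AM − 12:45 = 10:10 PM UTC on Jan 5.
Add 6 hours 48 minutes leg 1 → 4:58 AM UTC (Jan 6).
Add 6 hours 50 minutes layover in Kestrel Bay → 11:48 AM UTC.
Add 9 hours and 56 minutes leg 2 → 9:44 PM UTC.
Add 1 hour 35 minutes layover in Karachi → 11:19 PM UTC.
Add 10 hours and 10 minutes leg 3 → 9:29 AM UTC (Jan 7).
Jakarta is UTC+7:00, so local arrival = 9:29 AM + 7:00 = 4:29 PM on Jan 7.

4:29 PM on Jan 7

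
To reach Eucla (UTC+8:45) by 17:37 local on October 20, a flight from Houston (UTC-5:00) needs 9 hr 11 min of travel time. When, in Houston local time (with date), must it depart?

Target arrival in UTC: 17:37 − 8:45 = 08:52 on Oct 20.
Subtract 9 hours 11 minutes → departure 23:41 UTC on Oct 19.
Houston is UTC−5:00: 23:41 − 5:00 = 18:41 on Oct 19.

18:41 on October 19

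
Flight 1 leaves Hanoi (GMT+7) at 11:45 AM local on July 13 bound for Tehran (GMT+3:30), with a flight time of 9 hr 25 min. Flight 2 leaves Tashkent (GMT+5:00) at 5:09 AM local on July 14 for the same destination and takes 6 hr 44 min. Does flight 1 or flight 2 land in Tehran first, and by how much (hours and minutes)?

Flight 1 in UTC: 11:45 AM − 7:00 = 4:45 AM on Jul 13.
+9 hours and 25 minutes → arrive 2:10 PM UTC on Jul 13.
Flight 2 in UTC: 5:09 AM − 5:00 = 12:09 AM on Jul 14.
+6 hours 44 minutes → arrive 6:53 AM UTC on Jul 14.
Flight 1 lands earlier by 16 hours 43 minutes.

the first, by 16 hours 43 minutes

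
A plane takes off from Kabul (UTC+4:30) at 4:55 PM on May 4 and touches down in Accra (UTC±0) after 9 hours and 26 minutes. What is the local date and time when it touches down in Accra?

9:51 PM on May 4

Convert departure to UTC: 4:55 PM − 4:30 = 12:25 PM UTC on May 4.
Add 9 hours and 26 minutes travel time → 9:51 PM UTC.
Accra is UTC+0, so local arrival is the same: 9:51 PM on May 4.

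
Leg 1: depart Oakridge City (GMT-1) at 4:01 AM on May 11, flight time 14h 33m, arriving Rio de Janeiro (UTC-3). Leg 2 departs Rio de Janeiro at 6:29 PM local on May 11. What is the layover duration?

Convert departure to UTC: 4:01 AM + 1:00 = 5:01 AM UTC on May 11.
Add 14 hours 33 minutes flight time → 7:34 PM UTC.
Rio de Janeiro is UTC−3:00, so local arrival = 7:34 PM − 3:00 = 4:34 PM on May 11.
Layover = 6:29 PM − 4:34 PM = 1 hour 55 minutes.

1 hour 55 minutes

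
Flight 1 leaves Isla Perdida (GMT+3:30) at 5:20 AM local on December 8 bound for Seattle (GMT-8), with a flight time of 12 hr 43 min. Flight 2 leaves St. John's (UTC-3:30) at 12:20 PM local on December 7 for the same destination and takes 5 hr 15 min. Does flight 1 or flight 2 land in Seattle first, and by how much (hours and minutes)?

Flight 1 in UTC: 5:20 AM − 3:30 = 1:50 AM on Dec 8.
+12 hours and 43 minutes → arrive 2:33 PM UTC on Dec 8.
Flight 2 in UTC: 12:20 PM + 3:30 = 3:50 PM on Dec 7.
+5 hours 15 minutes → arrive 9:05 PM UTC on Dec 7.
Flight 2 lands earlier by 17 hours 28 minutes.

the second, by 17 hours 28 minutes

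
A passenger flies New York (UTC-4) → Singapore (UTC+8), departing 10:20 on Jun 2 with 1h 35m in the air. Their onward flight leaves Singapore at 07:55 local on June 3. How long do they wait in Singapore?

Convert departure to UTC: 10:20 + 4:00 = 14:20 UTC on Jun 2.
Add 1 hour and 35 minutes flight time → 15:55 UTC.
Singapore is UTC+8:00, so local arrival = 15:55 + 8:00 = 23:55 on Jun 2.
Layover = 07:55 − 23:55 (+1 day) = 8 hours.

8 hours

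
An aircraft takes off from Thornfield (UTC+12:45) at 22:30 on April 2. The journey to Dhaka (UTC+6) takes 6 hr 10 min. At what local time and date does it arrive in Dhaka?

21:55 on April 2

Convert departure to UTC: 22:30 − 12:45 = 09:45 UTC on Apr 2.
Add 6 hours and 10 minutes travel time → 15:55 UTC.
Dhaka is UTC+6:00, so local arrival = 15:55 + 6:00 = 21:55 on Apr 2.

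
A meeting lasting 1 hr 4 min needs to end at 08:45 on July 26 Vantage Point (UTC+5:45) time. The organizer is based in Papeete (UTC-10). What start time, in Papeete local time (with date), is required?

15:56 on Jul 25

Target end time in UTC: 08:45 − 5:45 = 03:00 on Jul 26.
Subtract 1 hour and 4 minutes → start 01:56 UTC on Jul 26.
Papeete is UTC−10:00: 01:56 − 10:00 = 15:56 on Jul 25.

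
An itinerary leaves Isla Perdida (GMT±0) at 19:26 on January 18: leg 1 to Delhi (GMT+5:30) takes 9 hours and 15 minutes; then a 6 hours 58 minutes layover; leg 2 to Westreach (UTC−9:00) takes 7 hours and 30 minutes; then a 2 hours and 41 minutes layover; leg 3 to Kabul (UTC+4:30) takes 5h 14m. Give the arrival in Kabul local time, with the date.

Isla Perdida is at UTC+0, so departure is already 19:26 UTC on Jan 18.
Add 9 hours 15 minutes leg 1 → 04:41 UTC (Jan 19).
Add 6 hours and 58 minutes layover in Delhi → 11:39 UTC.
Add 7 hours 30 minutes leg 2 → 19:09 UTC.
Add 2 hours and 41 minutes layover in Westreach → 21:50 UTC.
Add 5 hours 14 minutes leg 3 → 03:04 UTC (Jan 20).
Kabul is UTC+4:30, so local arrival = 03:04 + 4:30 = 07:34 on Jan 20.

07:34 on Jan 20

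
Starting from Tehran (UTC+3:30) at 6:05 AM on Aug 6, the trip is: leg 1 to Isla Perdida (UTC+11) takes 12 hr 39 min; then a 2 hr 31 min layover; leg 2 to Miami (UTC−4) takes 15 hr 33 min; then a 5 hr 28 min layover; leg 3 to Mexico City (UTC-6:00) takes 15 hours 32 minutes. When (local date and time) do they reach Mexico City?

Convert departure to UTC: 6:05 AM − 3:30 = 2:35 AM UTC on Aug 6.
Add 12 hours and 39 minutes leg 1 → 3:14 PM UTC.
Add 2 hours 31 minutes layover in Isla Perdida → 5:45 PM UTC.
Add 15 hours and 33 minutes leg 2 → 9:18 AM UTC (Aug 7).
Add 5 hours 28 minutes layover in Miami → 2:46 PM UTC.
Add 15 hours 32 minutes leg 3 → 6:18 AM UTC (Aug 8).
Mexico City is UTC−6:00, so local arrival = 6:18 AM − 6:00 = 12:18 AM on Aug 8.

12:18 AM on August 8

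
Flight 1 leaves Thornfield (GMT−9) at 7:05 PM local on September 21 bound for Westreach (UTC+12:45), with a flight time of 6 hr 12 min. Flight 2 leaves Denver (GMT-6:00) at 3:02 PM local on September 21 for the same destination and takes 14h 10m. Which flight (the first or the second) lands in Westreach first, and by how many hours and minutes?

the first, by 55 minutes

Flight 1 in UTC: 7:05 PM + 9:00 = 4:05 AM on Sep 22.
+6 hours and 12 minutes → arrive 10:17 AM UTC on Sep 22.
Flight 2 in UTC: 3:02 PM + 6:00 = 9:02 PM on Sep 21.
+14 hours and 10 minutes → arrive 11:12 AM UTC on Sep 22.
Flight 1 lands earlier by 55 minutes.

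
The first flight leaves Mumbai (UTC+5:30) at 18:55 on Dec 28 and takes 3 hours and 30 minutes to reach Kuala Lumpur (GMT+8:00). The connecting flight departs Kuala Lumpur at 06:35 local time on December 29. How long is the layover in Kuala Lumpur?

Convert departure to UTC: 18:55 − 5:30 = 13:25 UTC on Dec 28.
Add 3 hours 30 minutes flight time → 16:55 UTC.
Kuala Lumpur is UTC+8:00, so local arrival = 16:55 + 8:00 = 00:55 on Dec 29.
Layover = 06:35 − 00:55 = 5 hours 40 minutes.

5 hours 40 minutes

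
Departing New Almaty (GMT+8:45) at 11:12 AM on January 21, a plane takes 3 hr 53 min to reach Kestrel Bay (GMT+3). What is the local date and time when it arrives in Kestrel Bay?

9:20 AM on Jan 21

Convert departure to UTC: 11:12 AM − 8:45 = 2:27 AM UTC on Jan 21.
Add 3 hours 53 minutes travel time → 6:20 AM UTC.
Kestrel Bay is UTC+3:00, so local arrival = 6:20 AM + 3:00 = 9:20 AM on Jan 21.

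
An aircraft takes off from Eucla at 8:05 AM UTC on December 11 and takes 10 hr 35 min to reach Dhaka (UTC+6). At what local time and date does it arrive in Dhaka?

12:40 AM on Dec 12

Departure is given in UTC: 8:05 AM on Dec 11.
Add 10 hours 35 minutes → 6:40 PM UTC.
Dhaka is UTC+6:00: 6:40 PM + 6:00 = 12:40 AM on Dec 12.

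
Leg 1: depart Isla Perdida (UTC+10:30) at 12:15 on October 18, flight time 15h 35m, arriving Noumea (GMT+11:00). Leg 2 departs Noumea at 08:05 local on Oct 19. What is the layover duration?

3 hours 45 minutes

Convert departure to UTC: 12:15 − 10:30 = 01:45 UTC on Oct 18.
Add 15 hours 35 minutes flight time → 17:20 UTC.
Noumea is UTC+11:00, so local arrival = 17:20 + 11:00 = 04:20 on Oct 19.
Layover = 08:05 − 04:20 = 3 hours 45 minutes.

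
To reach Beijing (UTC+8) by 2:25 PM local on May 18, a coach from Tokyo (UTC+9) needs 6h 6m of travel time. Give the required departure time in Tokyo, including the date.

Target arrival in UTC: 2:25 PM − 8:00 = 6:25 AM on May 18.
Subtract 6 hours 6 minutes → departure 12:19 AM UTC on May 18.
Tokyo is UTC+9:00: 12:19 AM + 9:00 = 9:19 AM on May 18.

9:19 AM on May 18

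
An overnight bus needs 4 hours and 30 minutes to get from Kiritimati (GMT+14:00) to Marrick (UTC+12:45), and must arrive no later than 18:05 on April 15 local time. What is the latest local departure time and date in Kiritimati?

14:50 on Apr 15

Target arrival in UTC: 18:05 − 12:45 = 05:20 on Apr 15.
Subtract 4 hours and 30 minutes → departure 00:50 UTC on Apr 15.
Kiritimati is UTC+14:00: 00:50 + 14:00 = 14:50 on Apr 15.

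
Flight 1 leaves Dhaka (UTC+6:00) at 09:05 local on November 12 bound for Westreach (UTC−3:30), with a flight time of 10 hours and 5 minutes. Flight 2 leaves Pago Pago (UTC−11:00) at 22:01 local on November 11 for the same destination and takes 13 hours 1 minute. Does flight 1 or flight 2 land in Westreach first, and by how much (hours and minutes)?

Flight 1 in UTC: 09:05 − 6:00 = 03:05 on Nov 12.
+10 hours and 5 minutes → arrive 13:10 UTC on Nov 12.
Flight 2 in UTC: 22:01 + 11:00 = 09:01 on Nov 12.
+13 hours 1 minute → arrive 22:02 UTC on Nov 12.
Flight 1 lands earlier by 8 hours 52 minutes.

the first, by 8 hours 52 minutes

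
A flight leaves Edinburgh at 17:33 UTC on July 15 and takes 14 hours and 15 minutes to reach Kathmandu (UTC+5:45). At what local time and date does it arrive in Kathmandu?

13:33 on July 16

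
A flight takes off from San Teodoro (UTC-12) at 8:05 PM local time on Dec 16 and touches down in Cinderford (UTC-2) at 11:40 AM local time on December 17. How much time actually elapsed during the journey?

Departure in UTC: 8:05 PM + 12:00 = 8:05 AM on Dec 17.
Arrival in UTC: 11:40 AM + 2:00 = 1:40 PM on Dec 17.
Elapsed = 1:40 PM − 8:05 AM = 5 hours 35 minutes.

5 hours 35 minutes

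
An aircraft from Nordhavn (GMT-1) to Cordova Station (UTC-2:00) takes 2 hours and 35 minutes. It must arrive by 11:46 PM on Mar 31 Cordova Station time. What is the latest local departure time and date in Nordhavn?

Target arrival in UTC: 11:46 PM + 2:00 = 1:46 AM on Apr 1.
Subtract 2 hours 35 minutes → departure 11:11 PM UTC on Mar 31.
Nordhavn is UTC−1:00: 11:11 PM − 1:00 = 10:11 PM on Mar 31.

10:11 PM on March 31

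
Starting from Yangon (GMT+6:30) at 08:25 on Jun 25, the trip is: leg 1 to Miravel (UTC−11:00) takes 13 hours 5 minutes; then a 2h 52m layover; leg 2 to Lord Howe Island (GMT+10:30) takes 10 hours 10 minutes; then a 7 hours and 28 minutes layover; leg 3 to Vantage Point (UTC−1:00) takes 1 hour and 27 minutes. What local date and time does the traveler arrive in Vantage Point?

11:57 on Jun 26

Convert departure to UTC: 08:25 − 6:30 = 01:55 UTC on Jun 25.
Add 13 hours 5 minutes leg 1 → 15:00 UTC.
Add 2 hours 52 minutes layover in Miravel → 17:52 UTC.
Add 10 hours and 10 minutes leg 2 → 04:02 UTC (Jun 26).
Add 7 hours and 28 minutes layover in Lord Howe Island → 11:30 UTC.
Add 1 hour and 27 minutes leg 3 → 12:57 UTC.
Vantage Point is UTC−1:00, so local arrival = 12:57 − 1:00 = 11:57 on Jun 26.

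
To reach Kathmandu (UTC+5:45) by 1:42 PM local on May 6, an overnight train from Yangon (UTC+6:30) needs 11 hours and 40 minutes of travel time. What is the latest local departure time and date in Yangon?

Target arrival in UTC: 1:42 PM − 5:45 = 7:57 AM on May 6.
Subtract 11 hours 40 minutes → departure 8:17 PM UTC on May 5.
Yangon is UTC+6:30: 8:17 PM + 6:30 = 2:47 AM on May 6.

2:47 AM on May 6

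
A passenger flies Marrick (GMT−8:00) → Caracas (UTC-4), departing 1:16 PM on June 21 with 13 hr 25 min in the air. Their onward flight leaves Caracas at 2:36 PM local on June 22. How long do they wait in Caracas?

Convert departure to UTC: 1:16 PM + 8:00 = 9:16 PM UTC on Jun 21.
Add 13 hours 25 minutes flight time → 10:41 AM UTC (Jun 22).
Caracas is UTC−4:00, so local arrival = 10:41 AM − 4:00 = 6:41 AM on Jun 22.
Layover = 2:36 PM − 6:41 AM = 7 hours 55 minutes.

7 hours 55 minutes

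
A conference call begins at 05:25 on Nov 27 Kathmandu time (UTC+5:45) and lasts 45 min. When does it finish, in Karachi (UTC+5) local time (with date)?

05:25 on November 27

Convert start to UTC: 05:25 − 5:45 = 23:40 UTC on Nov 26.
Add 45 minutes duration → 00:25 UTC (Nov 27).
Karachi is UTC+5:00, so local end time = 00:25 + 5:00 = 05:25 on Nov 27.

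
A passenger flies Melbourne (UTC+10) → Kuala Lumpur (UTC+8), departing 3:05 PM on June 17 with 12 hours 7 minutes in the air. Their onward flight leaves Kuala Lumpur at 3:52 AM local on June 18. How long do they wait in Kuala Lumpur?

Convert departure to UTC: 3:05 PM − 10:00 = 5:05 AM UTC on Jun 17.
Add 12 hours 7 minutes flight time → 5:12 PM UTC.
Kuala Lumpur is UTC+8:00, so local arrival = 5:12 PM + 8:00 = 1:12 AM on Jun 18.
Layover = 3:52 AM − 1:12 AM = 2 hours 40 minutes.

2 hours 40 minutes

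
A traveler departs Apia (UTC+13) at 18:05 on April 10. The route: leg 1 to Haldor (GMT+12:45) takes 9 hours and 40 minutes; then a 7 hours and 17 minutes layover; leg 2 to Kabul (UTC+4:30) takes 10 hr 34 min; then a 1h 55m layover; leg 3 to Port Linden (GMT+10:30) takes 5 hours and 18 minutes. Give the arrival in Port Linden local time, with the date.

02:19 on April 12

Convert departure to UTC: 18:05 − 13:00 = 05:05 UTC on Apr 10.
Add 9 hours and 40 minutes leg 1 → 14:45 UTC.
Add 7 hours 17 minutes layover in Haldor → 22:02 UTC.
Add 10 hours and 34 minutes leg 2 → 08:36 UTC (Apr 11).
Add 1 hour 55 minutes layover in Kabul → 10:31 UTC.
Add 5 hours and 18 minutes leg 3 → 15:49 UTC.
Port Linden is UTC+10:30, so local arrival = 15:49 + 10:30 = 02:19 on Apr 12.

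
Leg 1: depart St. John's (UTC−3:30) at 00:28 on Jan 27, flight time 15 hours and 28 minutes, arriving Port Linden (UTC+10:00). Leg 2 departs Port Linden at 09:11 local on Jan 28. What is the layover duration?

Convert departure to UTC: 00:28 + 3:30 = 03:58 UTC on Jan 27.
Add 15 hours and 28 minutes flight time → 19:26 UTC.
Port Linden is UTC+10:00, so local arrival = 19:26 + 10:00 = 05:26 on Jan 28.
Layover = 09:11 − 05:26 = 3 hours 45 minutes.

3 hours 45 minutes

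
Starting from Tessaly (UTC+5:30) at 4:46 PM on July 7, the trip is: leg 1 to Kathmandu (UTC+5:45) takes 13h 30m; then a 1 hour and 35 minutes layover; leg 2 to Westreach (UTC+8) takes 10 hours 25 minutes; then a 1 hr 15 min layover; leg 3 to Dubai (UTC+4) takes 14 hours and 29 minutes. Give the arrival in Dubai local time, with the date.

8:30 AM on Jul 9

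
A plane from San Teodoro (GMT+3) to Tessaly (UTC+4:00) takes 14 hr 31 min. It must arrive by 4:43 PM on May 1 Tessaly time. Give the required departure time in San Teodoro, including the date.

Target arrival in UTC: 4:43 PM − 4:00 = 12:43 PM on May 1.
Subtract 14 hours and 31 minutes → departure 10:12 PM UTC on Apr 30.
San Teodoro is UTC+3:00: 10:12 PM + 3:00 = 1:12 AM on May 1.

1:12 AM on May 1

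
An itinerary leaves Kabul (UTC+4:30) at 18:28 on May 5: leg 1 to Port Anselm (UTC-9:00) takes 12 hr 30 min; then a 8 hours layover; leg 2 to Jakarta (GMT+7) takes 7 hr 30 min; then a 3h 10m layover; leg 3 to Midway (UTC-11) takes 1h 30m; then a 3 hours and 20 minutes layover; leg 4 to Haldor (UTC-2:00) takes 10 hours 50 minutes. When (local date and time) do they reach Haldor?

Convert departure to UTC: 18:28 − 4:30 = 13:58 UTC on May 5.
Add 12 hours 30 minutes leg 1 → 02:28 UTC (May 6).
Add 8 hours layover in Port Anselm → 10:28 UTC.
Add 7 hours and 30 minutes leg 2 → 17:58 UTC.
Add 3 hours 10 minutes layover in Jakarta → 21:08 UTC.
Add 1 hour and 30 minutes leg 3 → 22:38 UTC.
Add 3 hours and 20 minutes layover in Midway → 01:58 UTC (May 7).
Add 10 hours 50 minutes leg 4 → 12:48 UTC.
Haldor is UTC−2:00, so local arrival = 12:48 − 2:00 = 10:48 on May 7.

10:48 on May 7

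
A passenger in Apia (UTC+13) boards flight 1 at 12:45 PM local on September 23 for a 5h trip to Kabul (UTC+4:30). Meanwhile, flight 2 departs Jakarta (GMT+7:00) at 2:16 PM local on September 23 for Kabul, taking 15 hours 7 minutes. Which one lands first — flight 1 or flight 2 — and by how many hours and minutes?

the first, by 17 hours 38 minutes

Flight 1 in UTC: 12:45 PM − 13:00 = 11:45 PM on Sep 22.
+5 hours → arrive 4:45 AM UTC on Sep 23.
Flight 2 in UTC: 2:16 PM − 7:00 = 7:16 AM on Sep 23.
+15 hours and 7 minutes → arrive 10:23 PM UTC on Sep 23.
Flight 1 lands earlier by 17 hours 38 minutes.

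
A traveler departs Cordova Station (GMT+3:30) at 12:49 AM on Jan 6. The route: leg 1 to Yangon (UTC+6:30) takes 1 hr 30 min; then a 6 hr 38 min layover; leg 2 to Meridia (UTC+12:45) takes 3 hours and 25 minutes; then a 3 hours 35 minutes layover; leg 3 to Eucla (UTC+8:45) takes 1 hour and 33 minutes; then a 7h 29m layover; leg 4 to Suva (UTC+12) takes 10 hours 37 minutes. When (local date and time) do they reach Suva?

8:06 PM on Jan 7

Convert departure to UTC: 12:49 AM − 3:30 = 9:19 PM UTC on Jan 5.
Add 1 hour 30 minutes leg 1 → 10:49 PM UTC.
Add 6 hours and 38 minutes layover in Yangon → 5:27 AM UTC (Jan 6).
Add 3 hours 25 minutes leg 2 → 8:52 AM UTC.
Add 3 hours and 35 minutes layover in Meridia → 12:27 PM UTC.
Add 1 hour and 33 minutes leg 3 → 2:00 PM UTC.
Add 7 hours 29 minutes layover in Eucla → 9:29 PM UTC.
Add 10 hours 37 minutes leg 4 → 8:06 AM UTC (Jan 7).
Suva is UTC+12:00, so local arrival = 8:06 AM + 12:00 = 8:06 PM on Jan 7.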